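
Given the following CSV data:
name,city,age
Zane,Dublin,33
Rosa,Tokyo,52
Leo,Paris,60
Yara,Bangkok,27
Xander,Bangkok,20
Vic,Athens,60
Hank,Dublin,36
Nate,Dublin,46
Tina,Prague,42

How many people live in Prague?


Scanning city column for 'Prague':
  Row 9: Tina -> MATCH
Total matches: 1

ANSWER: 1


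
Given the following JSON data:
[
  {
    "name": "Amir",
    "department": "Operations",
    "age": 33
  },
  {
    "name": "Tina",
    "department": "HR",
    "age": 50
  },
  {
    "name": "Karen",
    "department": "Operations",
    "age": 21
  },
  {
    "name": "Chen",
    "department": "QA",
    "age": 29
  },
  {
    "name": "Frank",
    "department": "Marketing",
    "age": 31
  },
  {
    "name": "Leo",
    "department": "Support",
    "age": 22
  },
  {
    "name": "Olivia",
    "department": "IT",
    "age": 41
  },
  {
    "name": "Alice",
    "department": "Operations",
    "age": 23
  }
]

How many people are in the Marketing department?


Scanning records for department = Marketing
  Record 4: Frank
Count: 1

ANSWER: 1


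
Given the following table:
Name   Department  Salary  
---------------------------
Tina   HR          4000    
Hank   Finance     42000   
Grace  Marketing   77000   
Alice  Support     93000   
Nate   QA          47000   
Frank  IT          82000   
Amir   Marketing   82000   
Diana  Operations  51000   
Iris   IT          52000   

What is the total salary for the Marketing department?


Marketing department members:
  Grace: 77000
  Amir: 82000
Total = 77000 + 82000 = 159000

ANSWER: 159000


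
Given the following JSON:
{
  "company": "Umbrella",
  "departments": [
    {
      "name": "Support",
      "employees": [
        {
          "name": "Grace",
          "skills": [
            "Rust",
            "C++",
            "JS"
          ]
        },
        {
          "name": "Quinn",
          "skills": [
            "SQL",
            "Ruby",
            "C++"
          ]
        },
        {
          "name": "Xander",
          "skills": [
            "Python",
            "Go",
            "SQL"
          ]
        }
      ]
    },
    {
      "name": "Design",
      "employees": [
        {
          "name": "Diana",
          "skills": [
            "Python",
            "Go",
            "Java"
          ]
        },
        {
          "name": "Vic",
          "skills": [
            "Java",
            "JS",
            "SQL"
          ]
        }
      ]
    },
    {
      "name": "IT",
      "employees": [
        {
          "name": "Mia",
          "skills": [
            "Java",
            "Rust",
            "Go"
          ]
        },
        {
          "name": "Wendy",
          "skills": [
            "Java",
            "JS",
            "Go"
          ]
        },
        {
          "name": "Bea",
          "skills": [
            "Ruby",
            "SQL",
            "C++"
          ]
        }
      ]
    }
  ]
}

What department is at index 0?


Path: departments[0].name
Value: Support

ANSWER: Support


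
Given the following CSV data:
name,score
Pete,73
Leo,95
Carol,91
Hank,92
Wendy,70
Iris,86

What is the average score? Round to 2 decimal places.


Scores: 73, 95, 91, 92, 70, 86
Sum = 507
Count = 6
Average = 507 / 6 = 84.50

ANSWER: 84.50


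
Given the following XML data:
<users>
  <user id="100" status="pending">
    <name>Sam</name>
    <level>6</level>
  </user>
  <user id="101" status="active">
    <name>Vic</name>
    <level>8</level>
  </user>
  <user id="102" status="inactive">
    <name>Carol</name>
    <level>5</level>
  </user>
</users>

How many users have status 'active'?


Counting users with status='active':
  Vic (id=101) -> MATCH
Count: 1

ANSWER: 1


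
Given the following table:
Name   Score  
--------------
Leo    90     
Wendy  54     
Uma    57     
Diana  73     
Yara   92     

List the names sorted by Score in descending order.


Sorting by Score (descending):
  Yara: 92
  Leo: 90
  Diana: 73
  Uma: 57
  Wendy: 54


ANSWER: Yara, Leo, Diana, Uma, Wendy


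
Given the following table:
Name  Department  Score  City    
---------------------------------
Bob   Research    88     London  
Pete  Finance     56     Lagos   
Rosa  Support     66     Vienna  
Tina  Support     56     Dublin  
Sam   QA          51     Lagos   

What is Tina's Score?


Row 4: Tina
Score = 56

ANSWER: 56


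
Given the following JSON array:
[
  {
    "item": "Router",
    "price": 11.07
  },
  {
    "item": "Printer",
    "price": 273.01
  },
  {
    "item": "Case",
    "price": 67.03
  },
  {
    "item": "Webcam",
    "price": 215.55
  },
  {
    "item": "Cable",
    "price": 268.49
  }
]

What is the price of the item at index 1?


Array index 1 -> Printer
price = 273.01

ANSWER: 273.01


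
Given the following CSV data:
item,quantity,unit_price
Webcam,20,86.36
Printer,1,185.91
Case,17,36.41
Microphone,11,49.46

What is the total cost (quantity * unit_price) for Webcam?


Row: Webcam
quantity = 20
unit_price = 86.36
total = 20 * 86.36 = 1727.2

ANSWER: 1727.2


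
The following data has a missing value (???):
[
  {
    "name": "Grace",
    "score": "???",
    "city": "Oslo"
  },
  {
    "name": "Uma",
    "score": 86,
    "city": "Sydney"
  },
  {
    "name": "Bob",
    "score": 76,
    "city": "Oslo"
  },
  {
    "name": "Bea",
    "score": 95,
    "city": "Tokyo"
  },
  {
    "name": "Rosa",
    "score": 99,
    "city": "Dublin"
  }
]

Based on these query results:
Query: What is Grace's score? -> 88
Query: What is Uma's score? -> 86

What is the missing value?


The missing value is Grace's score
From query: Grace's score = 88

ANSWER: 88


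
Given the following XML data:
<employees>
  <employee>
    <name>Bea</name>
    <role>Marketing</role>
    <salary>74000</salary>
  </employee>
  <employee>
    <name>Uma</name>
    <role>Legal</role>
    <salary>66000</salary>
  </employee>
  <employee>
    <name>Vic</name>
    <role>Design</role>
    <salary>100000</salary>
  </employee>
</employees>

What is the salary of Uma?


Searching for <employee> with <name>Uma</name>
Found at position 2
<salary>66000</salary>

ANSWER: 66000


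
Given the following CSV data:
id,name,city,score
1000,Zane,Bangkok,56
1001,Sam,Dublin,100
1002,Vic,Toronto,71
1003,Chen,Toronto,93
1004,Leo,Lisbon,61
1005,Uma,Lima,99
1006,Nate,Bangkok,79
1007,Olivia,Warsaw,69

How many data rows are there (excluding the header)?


Counting rows (excluding header):
Header: id,name,city,score
Data rows: 8

ANSWER: 8


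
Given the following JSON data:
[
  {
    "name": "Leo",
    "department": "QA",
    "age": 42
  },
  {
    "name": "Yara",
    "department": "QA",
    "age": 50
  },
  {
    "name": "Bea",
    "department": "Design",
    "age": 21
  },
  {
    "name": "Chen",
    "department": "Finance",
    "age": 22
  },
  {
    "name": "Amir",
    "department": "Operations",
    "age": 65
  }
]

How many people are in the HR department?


Scanning records for department = HR
  No matches found
Count: 0

ANSWER: 0


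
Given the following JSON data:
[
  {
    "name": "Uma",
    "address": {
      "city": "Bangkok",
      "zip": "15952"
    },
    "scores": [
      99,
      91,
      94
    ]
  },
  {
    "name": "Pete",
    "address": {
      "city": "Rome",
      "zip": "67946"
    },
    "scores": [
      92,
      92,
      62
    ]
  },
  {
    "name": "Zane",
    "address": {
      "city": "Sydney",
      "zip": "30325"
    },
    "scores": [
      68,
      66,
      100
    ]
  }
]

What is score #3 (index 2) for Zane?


Path: records[2].scores[2]
Value: 100

ANSWER: 100


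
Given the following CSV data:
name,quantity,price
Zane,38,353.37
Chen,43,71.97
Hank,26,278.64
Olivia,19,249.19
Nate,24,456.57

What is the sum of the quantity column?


Values in 'quantity' column:
  Row 1: 38
  Row 2: 43
  Row 3: 26
  Row 4: 19
  Row 5: 24
Sum = 38 + 43 + 26 + 19 + 24 = 150

ANSWER: 150


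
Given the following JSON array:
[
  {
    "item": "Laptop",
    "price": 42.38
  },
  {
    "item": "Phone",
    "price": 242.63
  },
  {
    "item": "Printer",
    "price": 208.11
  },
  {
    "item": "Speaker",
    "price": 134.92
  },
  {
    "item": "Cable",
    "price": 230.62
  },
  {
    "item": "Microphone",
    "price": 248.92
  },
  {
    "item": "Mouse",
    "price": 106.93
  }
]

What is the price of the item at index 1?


Array index 1 -> Phone
price = 242.63

ANSWER: 242.63


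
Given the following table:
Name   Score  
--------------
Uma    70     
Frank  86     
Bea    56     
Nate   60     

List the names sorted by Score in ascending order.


Sorting by Score (ascending):
  Bea: 56
  Nate: 60
  Uma: 70
  Frank: 86


ANSWER: Bea, Nate, Uma, Frank


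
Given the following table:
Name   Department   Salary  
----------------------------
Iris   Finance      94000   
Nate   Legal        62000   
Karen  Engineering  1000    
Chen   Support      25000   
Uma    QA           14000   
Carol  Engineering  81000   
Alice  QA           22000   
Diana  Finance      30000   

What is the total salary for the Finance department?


Finance department members:
  Iris: 94000
  Diana: 30000
Total = 94000 + 30000 = 124000

ANSWER: 124000


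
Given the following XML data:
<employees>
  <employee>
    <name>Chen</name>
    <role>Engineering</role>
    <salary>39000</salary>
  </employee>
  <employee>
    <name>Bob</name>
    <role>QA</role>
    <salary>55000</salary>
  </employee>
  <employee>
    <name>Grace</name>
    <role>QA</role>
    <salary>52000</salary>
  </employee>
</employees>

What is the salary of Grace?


Searching for <employee> with <name>Grace</name>
Found at position 3
<salary>52000</salary>

ANSWER: 52000


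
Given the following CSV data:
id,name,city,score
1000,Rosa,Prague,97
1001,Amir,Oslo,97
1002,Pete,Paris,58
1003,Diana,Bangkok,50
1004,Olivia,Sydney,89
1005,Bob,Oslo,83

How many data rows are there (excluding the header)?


Counting rows (excluding header):
Header: id,name,city,score
Data rows: 6

ANSWER: 6


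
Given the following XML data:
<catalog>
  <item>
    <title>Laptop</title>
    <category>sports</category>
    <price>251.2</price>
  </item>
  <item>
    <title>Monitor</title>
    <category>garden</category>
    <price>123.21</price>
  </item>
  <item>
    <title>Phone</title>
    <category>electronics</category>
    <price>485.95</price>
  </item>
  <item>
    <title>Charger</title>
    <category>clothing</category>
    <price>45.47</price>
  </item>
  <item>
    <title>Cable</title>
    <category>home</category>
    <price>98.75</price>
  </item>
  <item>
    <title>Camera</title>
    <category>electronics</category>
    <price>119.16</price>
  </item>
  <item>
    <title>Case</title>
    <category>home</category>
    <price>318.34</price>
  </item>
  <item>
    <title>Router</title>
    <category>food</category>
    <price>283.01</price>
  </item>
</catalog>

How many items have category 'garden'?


Scanning <item> elements for <category>garden</category>:
  Item 2: Monitor -> MATCH
Count: 1

ANSWER: 1


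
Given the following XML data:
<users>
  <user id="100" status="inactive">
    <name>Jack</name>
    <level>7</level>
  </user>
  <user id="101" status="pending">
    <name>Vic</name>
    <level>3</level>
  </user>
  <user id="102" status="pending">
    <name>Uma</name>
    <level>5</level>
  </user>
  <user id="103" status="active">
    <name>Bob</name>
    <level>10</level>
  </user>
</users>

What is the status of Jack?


Finding user with name = Jack
user id="100" status="inactive"

ANSWER: inactive


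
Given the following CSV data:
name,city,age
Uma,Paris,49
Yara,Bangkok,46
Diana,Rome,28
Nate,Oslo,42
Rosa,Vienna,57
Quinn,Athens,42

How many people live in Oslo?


Scanning city column for 'Oslo':
  Row 4: Nate -> MATCH
Total matches: 1

ANSWER: 1


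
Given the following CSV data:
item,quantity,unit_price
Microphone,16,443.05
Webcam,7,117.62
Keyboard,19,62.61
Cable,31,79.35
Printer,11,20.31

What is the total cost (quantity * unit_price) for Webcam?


Row: Webcam
quantity = 7
unit_price = 117.62
total = 7 * 117.62 = 823.34

ANSWER: 823.34


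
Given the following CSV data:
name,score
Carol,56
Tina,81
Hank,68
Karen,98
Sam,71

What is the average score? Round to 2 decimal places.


Scores: 56, 81, 68, 98, 71
Sum = 374
Count = 5
Average = 374 / 5 = 74.80

ANSWER: 74.80


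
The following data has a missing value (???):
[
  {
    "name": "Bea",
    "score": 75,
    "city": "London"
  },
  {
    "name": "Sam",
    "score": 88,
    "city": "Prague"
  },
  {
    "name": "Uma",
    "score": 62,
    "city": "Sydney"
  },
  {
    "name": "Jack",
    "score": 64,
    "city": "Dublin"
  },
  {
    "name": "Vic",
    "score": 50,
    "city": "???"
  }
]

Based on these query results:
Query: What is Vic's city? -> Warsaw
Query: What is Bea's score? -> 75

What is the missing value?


The missing value is Vic's city
From query: Vic's city = Warsaw

ANSWER: Warsaw


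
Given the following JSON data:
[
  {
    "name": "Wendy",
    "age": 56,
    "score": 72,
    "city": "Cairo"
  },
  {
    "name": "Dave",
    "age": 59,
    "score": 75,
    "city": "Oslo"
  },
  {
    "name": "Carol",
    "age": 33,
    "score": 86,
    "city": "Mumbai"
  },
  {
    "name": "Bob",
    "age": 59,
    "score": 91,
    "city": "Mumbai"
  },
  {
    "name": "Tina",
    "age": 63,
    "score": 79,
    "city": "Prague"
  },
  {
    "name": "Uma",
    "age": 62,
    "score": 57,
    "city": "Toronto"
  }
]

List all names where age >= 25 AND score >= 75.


Checking both conditions:
  Wendy (age=56, score=72) -> no
  Dave (age=59, score=75) -> YES
  Carol (age=33, score=86) -> YES
  Bob (age=59, score=91) -> YES
  Tina (age=63, score=79) -> YES
  Uma (age=62, score=57) -> no


ANSWER: Dave, Carol, Bob, Tina


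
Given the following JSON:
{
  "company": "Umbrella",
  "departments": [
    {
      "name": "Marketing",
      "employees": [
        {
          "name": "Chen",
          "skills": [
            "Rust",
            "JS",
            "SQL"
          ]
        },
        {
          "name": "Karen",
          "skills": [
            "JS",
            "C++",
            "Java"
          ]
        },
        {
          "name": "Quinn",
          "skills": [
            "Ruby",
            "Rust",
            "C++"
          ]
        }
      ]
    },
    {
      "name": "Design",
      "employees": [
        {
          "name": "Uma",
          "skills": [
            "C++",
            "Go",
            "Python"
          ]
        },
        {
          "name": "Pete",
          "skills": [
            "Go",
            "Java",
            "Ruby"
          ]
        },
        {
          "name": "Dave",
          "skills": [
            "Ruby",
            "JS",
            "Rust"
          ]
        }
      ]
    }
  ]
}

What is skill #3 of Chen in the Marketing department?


Path: departments[0].employees[0].skills[2]
Value: SQL

ANSWER: SQL


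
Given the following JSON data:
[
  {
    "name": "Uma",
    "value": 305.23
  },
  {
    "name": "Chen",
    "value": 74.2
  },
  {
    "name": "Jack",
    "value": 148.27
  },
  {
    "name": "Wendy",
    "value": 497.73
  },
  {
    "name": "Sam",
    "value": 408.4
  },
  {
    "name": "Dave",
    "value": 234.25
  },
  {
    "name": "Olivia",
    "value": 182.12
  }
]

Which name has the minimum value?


Comparing values:
  Uma: 305.23
  Chen: 74.2
  Jack: 148.27
  Wendy: 497.73
  Sam: 408.4
  Dave: 234.25
  Olivia: 182.12
Minimum: Chen (74.2)

ANSWER: Chen


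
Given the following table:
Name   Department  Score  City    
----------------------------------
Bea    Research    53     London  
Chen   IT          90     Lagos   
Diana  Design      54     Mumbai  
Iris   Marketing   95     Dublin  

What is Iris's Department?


Row 4: Iris
Department = Marketing

ANSWER: Marketing


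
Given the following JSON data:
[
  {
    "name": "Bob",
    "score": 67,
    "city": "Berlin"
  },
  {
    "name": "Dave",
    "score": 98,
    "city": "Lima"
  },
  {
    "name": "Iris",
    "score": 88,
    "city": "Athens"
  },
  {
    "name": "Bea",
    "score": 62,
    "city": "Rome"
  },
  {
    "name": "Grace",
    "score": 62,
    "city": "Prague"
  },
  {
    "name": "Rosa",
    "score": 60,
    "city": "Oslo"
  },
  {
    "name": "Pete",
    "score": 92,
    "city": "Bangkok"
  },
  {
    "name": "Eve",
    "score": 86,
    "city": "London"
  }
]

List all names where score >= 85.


Filtering records where score >= 85:
  Bob (score=67) -> no
  Dave (score=98) -> YES
  Iris (score=88) -> YES
  Bea (score=62) -> no
  Grace (score=62) -> no
  Rosa (score=60) -> no
  Pete (score=92) -> YES
  Eve (score=86) -> YES


ANSWER: Dave, Iris, Pete, Eve


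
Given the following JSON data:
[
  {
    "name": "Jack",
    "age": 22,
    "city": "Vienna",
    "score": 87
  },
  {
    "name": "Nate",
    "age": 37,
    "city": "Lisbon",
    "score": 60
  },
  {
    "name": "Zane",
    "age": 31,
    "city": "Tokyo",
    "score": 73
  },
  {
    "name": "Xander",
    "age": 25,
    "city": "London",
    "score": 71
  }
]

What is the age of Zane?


Looking up record where name = Zane
Record index: 2
Field 'age' = 31

ANSWER: 31


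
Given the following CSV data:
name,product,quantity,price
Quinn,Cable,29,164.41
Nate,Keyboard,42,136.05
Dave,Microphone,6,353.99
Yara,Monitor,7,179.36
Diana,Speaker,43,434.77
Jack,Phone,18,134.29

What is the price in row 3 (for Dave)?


Row 3: Dave
Column 'price' = 353.99

ANSWER: 353.99


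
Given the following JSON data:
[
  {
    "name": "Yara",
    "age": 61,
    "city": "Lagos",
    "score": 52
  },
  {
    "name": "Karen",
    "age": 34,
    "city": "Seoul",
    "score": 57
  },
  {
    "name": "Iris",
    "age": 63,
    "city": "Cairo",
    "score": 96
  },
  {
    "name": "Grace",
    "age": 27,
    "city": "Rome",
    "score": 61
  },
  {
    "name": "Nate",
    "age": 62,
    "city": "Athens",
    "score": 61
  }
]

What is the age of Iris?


Looking up record where name = Iris
Record index: 2
Field 'age' = 63

ANSWER: 63


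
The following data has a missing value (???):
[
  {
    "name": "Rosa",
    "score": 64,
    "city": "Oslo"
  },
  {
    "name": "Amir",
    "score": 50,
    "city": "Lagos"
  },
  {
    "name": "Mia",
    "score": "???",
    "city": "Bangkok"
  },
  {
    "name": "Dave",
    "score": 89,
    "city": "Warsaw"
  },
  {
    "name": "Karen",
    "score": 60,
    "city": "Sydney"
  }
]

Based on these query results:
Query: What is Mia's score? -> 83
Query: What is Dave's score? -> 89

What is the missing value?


The missing value is Mia's score
From query: Mia's score = 83

ANSWER: 83


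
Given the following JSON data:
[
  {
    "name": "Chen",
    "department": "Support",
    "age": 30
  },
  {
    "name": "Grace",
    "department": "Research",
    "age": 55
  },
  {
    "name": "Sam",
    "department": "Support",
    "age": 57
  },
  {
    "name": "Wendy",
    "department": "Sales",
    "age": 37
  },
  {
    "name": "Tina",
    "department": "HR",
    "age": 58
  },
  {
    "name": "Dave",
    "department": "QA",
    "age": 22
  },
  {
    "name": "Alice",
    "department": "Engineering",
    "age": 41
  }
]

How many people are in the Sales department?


Scanning records for department = Sales
  Record 3: Wendy
Count: 1

ANSWER: 1


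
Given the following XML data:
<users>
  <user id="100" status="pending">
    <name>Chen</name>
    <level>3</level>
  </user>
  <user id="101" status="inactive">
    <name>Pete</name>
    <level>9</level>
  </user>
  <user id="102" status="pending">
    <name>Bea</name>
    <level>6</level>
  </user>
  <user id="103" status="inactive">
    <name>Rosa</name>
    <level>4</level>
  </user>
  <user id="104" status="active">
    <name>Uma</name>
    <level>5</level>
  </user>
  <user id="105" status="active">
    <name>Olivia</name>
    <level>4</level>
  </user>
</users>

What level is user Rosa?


Finding user: Rosa
<level>4</level>

ANSWER: 4


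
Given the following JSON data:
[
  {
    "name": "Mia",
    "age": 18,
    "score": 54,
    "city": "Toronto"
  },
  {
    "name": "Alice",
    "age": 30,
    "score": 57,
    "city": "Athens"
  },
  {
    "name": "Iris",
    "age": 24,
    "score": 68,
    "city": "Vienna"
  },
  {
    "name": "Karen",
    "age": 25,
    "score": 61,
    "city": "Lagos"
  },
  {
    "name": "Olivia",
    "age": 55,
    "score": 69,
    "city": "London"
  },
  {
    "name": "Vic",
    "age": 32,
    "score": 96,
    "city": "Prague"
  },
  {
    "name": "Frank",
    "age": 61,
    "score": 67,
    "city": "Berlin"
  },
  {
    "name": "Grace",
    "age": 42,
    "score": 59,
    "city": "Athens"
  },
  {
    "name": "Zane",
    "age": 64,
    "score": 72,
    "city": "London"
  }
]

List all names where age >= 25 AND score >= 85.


Checking both conditions:
  Mia (age=18, score=54) -> no
  Alice (age=30, score=57) -> no
  Iris (age=24, score=68) -> no
  Karen (age=25, score=61) -> no
  Olivia (age=55, score=69) -> no
  Vic (age=32, score=96) -> YES
  Frank (age=61, score=67) -> no
  Grace (age=42, score=59) -> no
  Zane (age=64, score=72) -> no


ANSWER: Vic


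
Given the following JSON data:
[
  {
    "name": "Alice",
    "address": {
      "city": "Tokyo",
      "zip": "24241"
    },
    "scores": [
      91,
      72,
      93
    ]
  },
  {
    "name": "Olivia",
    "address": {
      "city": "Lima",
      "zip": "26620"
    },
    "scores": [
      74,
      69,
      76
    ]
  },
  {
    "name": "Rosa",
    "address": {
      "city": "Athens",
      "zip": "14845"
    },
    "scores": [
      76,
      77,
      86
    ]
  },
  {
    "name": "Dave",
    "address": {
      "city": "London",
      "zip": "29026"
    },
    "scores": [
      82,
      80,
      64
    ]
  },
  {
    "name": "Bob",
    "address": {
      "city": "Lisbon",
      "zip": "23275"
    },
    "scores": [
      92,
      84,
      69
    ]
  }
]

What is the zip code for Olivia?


Path: records[1].address.zip
Value: 26620

ANSWER: 26620


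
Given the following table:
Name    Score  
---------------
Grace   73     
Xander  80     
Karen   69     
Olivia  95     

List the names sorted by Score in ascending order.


Sorting by Score (ascending):
  Karen: 69
  Grace: 73
  Xander: 80
  Olivia: 95


ANSWER: Karen, Grace, Xander, Olivia


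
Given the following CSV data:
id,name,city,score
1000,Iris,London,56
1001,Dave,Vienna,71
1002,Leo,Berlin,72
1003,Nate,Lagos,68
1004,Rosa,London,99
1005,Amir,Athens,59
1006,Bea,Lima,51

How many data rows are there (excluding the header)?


Counting rows (excluding header):
Header: id,name,city,score
Data rows: 7

ANSWER: 7


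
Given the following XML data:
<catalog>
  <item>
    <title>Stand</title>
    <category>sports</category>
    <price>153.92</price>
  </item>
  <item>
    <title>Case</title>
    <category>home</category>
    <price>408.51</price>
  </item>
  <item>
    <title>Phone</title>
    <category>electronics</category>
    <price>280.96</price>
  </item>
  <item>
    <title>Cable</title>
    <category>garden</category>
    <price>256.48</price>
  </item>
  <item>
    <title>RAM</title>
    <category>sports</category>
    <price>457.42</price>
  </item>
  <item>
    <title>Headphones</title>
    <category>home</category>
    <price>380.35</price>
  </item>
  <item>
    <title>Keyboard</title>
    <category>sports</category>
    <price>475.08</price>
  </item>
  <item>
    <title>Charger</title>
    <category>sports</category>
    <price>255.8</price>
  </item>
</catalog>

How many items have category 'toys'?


Scanning <item> elements for <category>toys</category>:
Count: 0

ANSWER: 0


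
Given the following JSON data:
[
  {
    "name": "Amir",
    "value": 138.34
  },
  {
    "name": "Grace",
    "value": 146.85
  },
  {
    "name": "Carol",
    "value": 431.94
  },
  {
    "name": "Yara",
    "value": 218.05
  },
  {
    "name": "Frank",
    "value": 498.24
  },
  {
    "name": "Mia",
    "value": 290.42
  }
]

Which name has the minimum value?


Comparing values:
  Amir: 138.34
  Grace: 146.85
  Carol: 431.94
  Yara: 218.05
  Frank: 498.24
  Mia: 290.42
Minimum: Amir (138.34)

ANSWER: Amir


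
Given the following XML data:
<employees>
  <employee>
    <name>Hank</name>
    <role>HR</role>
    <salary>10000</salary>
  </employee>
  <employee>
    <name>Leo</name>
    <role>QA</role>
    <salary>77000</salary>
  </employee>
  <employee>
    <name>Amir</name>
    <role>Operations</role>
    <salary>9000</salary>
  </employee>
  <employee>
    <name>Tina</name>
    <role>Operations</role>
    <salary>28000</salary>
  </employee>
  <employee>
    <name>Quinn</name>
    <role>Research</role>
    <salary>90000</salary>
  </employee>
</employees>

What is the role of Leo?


Searching for <employee> with <name>Leo</name>
Found at position 2
<role>QA</role>

ANSWER: QA


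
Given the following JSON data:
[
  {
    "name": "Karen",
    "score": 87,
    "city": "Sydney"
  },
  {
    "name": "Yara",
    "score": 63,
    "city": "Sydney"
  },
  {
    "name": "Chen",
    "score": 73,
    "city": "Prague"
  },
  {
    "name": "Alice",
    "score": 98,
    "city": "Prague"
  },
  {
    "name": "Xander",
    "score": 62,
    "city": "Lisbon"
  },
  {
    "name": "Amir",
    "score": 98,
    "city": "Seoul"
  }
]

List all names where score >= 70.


Filtering records where score >= 70:
  Karen (score=87) -> YES
  Yara (score=63) -> no
  Chen (score=73) -> YES
  Alice (score=98) -> YES
  Xander (score=62) -> no
  Amir (score=98) -> YES


ANSWER: Karen, Chen, Alice, Amir


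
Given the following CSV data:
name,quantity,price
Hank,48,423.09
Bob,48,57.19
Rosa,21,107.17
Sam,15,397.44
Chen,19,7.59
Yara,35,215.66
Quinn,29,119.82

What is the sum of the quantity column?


Values in 'quantity' column:
  Row 1: 48
  Row 2: 48
  Row 3: 21
  Row 4: 15
  Row 5: 19
  Row 6: 35
  Row 7: 29
Sum = 48 + 48 + 21 + 15 + 19 + 35 + 29 = 215

ANSWER: 215


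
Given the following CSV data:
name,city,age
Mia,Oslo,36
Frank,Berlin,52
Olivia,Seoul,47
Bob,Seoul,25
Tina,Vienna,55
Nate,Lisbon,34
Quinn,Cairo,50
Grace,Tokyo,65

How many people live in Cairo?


Scanning city column for 'Cairo':
  Row 7: Quinn -> MATCH
Total matches: 1

ANSWER: 1


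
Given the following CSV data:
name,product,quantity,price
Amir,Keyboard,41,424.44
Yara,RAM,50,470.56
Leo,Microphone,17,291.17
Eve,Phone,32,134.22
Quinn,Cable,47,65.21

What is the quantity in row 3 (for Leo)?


Row 3: Leo
Column 'quantity' = 17

ANSWER: 17


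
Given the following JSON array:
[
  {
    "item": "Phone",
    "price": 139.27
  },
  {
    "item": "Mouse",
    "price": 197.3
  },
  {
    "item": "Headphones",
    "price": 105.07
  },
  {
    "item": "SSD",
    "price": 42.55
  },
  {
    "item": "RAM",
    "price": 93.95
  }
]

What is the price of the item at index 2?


Array index 2 -> Headphones
price = 105.07

ANSWER: 105.07


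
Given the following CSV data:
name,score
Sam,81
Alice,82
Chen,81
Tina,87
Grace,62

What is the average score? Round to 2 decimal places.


Scores: 81, 82, 81, 87, 62
Sum = 393
Count = 5
Average = 393 / 5 = 78.60

ANSWER: 78.60


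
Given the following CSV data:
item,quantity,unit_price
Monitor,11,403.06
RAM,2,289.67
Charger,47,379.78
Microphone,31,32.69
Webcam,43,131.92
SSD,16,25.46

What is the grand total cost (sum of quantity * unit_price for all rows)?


Computing row totals:
  Monitor: 11 * 403.06 = 4433.66
  RAM: 2 * 289.67 = 579.34
  Charger: 47 * 379.78 = 17849.66
  Microphone: 31 * 32.69 = 1013.39
  Webcam: 43 * 131.92 = 5672.56
  SSD: 16 * 25.46 = 407.36
Grand total = 4433.66 + 579.34 + 17849.66 + 1013.39 + 5672.56 + 407.36 = 29955.97

ANSWER: 29955.97


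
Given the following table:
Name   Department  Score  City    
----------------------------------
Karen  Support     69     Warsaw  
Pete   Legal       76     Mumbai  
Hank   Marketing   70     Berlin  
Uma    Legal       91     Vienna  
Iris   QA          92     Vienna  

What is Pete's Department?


Row 2: Pete
Department = Legal

ANSWER: Legal


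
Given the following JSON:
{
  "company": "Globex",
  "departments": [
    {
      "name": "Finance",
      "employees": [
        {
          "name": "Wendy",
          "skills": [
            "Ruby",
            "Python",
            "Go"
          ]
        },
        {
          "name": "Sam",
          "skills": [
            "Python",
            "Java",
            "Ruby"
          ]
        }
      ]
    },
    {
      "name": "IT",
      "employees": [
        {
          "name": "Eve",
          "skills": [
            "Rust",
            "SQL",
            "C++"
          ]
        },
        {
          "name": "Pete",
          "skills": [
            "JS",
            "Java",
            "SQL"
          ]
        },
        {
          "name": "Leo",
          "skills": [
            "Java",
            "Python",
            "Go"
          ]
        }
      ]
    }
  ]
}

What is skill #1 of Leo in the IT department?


Path: departments[1].employees[2].skills[0]
Value: Java

ANSWER: Java


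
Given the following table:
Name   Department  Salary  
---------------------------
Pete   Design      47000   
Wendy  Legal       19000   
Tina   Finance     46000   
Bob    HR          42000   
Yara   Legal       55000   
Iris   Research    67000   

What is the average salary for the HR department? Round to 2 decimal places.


HR department members:
  Bob: 42000
Sum = 42000
Count = 1
Average = 42000 / 1 = 42000.00

ANSWER: 42000.00


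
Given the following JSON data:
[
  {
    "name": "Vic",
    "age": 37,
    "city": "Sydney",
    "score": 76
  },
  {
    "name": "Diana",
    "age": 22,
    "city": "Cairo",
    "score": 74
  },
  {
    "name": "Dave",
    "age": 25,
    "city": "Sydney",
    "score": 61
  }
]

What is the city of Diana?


Looking up record where name = Diana
Record index: 1
Field 'city' = Cairo

ANSWER: Cairo


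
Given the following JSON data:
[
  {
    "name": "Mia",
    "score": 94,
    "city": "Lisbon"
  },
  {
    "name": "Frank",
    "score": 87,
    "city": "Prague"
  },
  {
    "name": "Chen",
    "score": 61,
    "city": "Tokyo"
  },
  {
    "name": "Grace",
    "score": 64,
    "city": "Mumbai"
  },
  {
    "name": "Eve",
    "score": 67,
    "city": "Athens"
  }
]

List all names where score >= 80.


Filtering records where score >= 80:
  Mia (score=94) -> YES
  Frank (score=87) -> YES
  Chen (score=61) -> no
  Grace (score=64) -> no
  Eve (score=67) -> no


ANSWER: Mia, Frank


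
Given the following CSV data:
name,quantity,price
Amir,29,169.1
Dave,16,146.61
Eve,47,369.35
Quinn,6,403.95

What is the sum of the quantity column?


Values in 'quantity' column:
  Row 1: 29
  Row 2: 16
  Row 3: 47
  Row 4: 6
Sum = 29 + 16 + 47 + 6 = 98

ANSWER: 98


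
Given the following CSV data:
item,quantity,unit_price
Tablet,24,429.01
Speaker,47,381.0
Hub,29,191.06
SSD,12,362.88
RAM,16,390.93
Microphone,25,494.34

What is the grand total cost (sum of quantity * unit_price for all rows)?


Computing row totals:
  Tablet: 24 * 429.01 = 10296.24
  Speaker: 47 * 381.0 = 17907.0
  Hub: 29 * 191.06 = 5540.74
  SSD: 12 * 362.88 = 4354.56
  RAM: 16 * 390.93 = 6254.88
  Microphone: 25 * 494.34 = 12358.5
Grand total = 10296.24 + 17907.0 + 5540.74 + 4354.56 + 6254.88 + 12358.5 = 56711.92

ANSWER: 56711.92


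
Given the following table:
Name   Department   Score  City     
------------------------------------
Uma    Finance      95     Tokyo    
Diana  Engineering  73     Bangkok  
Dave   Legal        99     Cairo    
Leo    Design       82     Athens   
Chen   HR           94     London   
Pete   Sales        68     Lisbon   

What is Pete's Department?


Row 6: Pete
Department = Sales

ANSWER: Sales


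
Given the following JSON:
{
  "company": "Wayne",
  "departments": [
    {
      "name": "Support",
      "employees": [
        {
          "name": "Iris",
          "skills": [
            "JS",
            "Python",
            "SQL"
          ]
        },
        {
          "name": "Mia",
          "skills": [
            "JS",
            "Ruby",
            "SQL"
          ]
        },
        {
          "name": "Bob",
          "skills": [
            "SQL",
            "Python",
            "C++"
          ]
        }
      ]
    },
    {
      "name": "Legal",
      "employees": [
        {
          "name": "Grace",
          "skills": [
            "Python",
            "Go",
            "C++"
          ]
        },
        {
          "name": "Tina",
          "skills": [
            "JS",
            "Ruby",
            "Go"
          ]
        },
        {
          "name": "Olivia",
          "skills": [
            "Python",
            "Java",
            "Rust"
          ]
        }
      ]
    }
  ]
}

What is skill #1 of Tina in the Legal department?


Path: departments[1].employees[1].skills[0]
Value: JS

ANSWER: JS


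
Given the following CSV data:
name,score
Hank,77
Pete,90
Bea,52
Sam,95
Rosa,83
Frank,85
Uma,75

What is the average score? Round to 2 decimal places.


Scores: 77, 90, 52, 95, 83, 85, 75
Sum = 557
Count = 7
Average = 557 / 7 = 79.57

ANSWER: 79.57


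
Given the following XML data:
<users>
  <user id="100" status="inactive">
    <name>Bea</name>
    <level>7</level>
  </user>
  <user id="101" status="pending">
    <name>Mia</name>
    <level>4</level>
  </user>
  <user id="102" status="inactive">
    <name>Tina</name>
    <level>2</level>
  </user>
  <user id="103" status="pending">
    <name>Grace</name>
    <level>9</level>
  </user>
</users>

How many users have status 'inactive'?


Counting users with status='inactive':
  Bea (id=100) -> MATCH
  Tina (id=102) -> MATCH
Count: 2

ANSWER: 2


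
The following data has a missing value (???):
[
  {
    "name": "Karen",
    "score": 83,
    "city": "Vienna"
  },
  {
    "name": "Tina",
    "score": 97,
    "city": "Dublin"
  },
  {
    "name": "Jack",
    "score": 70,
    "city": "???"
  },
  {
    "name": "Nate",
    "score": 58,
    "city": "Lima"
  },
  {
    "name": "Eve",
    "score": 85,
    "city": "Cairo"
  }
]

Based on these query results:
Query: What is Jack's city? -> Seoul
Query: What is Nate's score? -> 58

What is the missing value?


The missing value is Jack's city
From query: Jack's city = Seoul

ANSWER: Seoul


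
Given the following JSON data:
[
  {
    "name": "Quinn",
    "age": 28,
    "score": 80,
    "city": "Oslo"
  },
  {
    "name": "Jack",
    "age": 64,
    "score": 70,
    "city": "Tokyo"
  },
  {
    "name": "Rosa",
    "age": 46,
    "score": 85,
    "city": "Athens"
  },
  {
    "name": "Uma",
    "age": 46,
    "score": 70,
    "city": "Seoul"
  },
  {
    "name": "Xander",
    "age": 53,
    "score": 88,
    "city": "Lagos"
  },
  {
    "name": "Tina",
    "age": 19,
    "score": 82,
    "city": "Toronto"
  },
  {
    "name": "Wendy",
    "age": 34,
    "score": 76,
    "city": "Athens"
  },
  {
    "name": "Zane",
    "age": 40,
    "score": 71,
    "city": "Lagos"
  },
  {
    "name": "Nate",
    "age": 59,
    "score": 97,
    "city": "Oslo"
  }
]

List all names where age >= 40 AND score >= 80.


Checking both conditions:
  Quinn (age=28, score=80) -> no
  Jack (age=64, score=70) -> no
  Rosa (age=46, score=85) -> YES
  Uma (age=46, score=70) -> no
  Xander (age=53, score=88) -> YES
  Tina (age=19, score=82) -> no
  Wendy (age=34, score=76) -> no
  Zane (age=40, score=71) -> no
  Nate (age=59, score=97) -> YES


ANSWER: Rosa, Xander, Nate


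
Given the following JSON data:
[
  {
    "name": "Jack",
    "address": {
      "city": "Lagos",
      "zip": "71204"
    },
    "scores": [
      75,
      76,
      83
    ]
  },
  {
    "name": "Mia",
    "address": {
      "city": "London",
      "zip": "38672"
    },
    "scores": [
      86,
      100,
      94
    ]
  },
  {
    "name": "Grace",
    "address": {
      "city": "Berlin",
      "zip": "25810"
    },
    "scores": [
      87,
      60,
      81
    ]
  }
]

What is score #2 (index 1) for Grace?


Path: records[2].scores[1]
Value: 60

ANSWER: 60


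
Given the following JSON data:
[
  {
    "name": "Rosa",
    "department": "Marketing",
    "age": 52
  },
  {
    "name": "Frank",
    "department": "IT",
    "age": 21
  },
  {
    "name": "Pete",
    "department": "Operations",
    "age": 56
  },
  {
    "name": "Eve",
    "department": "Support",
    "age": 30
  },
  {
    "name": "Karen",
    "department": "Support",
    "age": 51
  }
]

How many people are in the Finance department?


Scanning records for department = Finance
  No matches found
Count: 0

ANSWER: 0


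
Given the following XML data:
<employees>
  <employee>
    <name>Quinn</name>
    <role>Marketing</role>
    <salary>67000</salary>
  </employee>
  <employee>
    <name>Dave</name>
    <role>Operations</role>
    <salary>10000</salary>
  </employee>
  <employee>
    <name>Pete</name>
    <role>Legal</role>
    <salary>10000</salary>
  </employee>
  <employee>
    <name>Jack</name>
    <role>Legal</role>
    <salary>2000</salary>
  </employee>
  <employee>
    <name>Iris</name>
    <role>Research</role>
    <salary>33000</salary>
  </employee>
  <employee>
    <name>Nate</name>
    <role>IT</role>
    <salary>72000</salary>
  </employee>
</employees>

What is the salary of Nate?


Searching for <employee> with <name>Nate</name>
Found at position 6
<salary>72000</salary>

ANSWER: 72000


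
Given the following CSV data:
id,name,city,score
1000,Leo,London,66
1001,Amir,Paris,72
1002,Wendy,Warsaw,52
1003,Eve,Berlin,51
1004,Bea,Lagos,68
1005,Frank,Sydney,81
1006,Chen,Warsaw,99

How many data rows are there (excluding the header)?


Counting rows (excluding header):
Header: id,name,city,score
Data rows: 7

ANSWER: 7


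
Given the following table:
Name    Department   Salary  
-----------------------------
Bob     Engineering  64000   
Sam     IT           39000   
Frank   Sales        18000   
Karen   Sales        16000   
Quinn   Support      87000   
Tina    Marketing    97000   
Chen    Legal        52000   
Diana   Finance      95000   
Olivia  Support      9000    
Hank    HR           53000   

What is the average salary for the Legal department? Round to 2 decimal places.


Legal department members:
  Chen: 52000
Sum = 52000
Count = 1
Average = 52000 / 1 = 52000.00

ANSWER: 52000.00


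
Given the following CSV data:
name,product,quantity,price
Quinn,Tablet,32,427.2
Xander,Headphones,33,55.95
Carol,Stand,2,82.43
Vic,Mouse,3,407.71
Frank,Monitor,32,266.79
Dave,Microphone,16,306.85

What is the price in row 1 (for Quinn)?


Row 1: Quinn
Column 'price' = 427.2

ANSWER: 427.2


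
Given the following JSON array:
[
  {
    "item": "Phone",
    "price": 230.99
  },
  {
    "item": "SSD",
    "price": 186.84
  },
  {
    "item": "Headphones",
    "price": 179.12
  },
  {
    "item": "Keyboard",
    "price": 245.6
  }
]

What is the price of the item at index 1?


Array index 1 -> SSD
price = 186.84

ANSWER: 186.84


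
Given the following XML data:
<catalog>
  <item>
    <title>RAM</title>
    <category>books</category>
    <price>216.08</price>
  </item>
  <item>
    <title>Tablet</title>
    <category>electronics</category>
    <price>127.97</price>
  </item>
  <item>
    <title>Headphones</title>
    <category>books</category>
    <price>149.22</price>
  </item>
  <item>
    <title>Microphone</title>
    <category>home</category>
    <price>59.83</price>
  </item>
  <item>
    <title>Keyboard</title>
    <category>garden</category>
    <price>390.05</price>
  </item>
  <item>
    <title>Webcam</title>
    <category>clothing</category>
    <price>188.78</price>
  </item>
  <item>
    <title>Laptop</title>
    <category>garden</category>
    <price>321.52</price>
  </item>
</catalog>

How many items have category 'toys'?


Scanning <item> elements for <category>toys</category>:
Count: 0

ANSWER: 0


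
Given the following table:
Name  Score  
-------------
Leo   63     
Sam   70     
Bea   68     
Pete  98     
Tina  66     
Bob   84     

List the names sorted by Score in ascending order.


Sorting by Score (ascending):
  Leo: 63
  Tina: 66
  Bea: 68
  Sam: 70
  Bob: 84
  Pete: 98


ANSWER: Leo, Tina, Bea, Sam, Bob, Pete


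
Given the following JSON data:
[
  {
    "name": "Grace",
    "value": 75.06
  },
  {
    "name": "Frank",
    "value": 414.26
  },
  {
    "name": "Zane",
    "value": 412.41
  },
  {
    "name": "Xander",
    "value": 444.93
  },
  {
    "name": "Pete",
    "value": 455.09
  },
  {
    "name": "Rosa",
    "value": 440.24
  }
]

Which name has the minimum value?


Comparing values:
  Grace: 75.06
  Frank: 414.26
  Zane: 412.41
  Xander: 444.93
  Pete: 455.09
  Rosa: 440.24
Minimum: Grace (75.06)

ANSWER: Grace
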